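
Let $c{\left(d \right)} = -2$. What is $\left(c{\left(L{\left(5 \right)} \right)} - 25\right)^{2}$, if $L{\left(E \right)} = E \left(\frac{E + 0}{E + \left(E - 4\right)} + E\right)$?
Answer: $729$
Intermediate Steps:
$L{\left(E \right)} = E \left(E + \frac{E}{-4 + 2 E}\right)$ ($L{\left(E \right)} = E \left(\frac{E}{E + \left(E - 4\right)} + E\right) = E \left(\frac{E}{E + \left(-4 + E\right)} + E\right) = E \left(\frac{E}{-4 + 2 E} + E\right) = E \left(E + \frac{E}{-4 + 2 E}\right)$)
$\left(c{\left(L{\left(5 \right)} \right)} - 25\right)^{2} = \left(-2 - 25\right)^{2} = \left(-27\right)^{2} = 729$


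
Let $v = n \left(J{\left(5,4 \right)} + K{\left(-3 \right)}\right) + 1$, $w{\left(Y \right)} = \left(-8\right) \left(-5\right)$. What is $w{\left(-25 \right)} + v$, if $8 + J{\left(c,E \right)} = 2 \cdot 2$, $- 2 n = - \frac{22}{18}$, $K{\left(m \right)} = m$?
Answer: $\frac{661}{18} \approx 36.722$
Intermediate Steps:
$n = \frac{11}{18}$ ($n = - \frac{\left(-22\right) \frac{1}{18}}{2} = \left(- \frac{1}{2}\right) \left(- \frac{11}{9}\right) = \frac{11}{18} \approx 0.61111$)
$J{\left(c,E \right)} = -4$ ($J{\left(c,E \right)} = -8 + 2 \cdot 2 = -8 + 4 = -4$)
$w{\left(Y \right)} = 40$
$v = - \frac{59}{18}$ ($v = \frac{11 \left(-4 - 3\right)}{18} + 1 = \frac{11}{18} \left(-7\right) + 1 = - \frac{77}{18} + 1 = - \frac{59}{18} \approx -3.2778$)
$w{\left(-25 \right)} + v = 40 - \frac{59}{18} = \frac{661}{18}$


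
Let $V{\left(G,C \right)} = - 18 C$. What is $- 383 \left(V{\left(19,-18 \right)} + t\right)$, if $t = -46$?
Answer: $-106474$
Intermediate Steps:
$- 383 \left(V{\left(19,-18 \right)} + t\right) = - 383 \left(\left(-18\right) \left(-18\right) - 46\right) = - 383 \left(324 - 46\right) = \left(-383\right) 278 = -106474$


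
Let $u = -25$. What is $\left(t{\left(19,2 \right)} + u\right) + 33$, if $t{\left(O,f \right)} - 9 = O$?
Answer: $36$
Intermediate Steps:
$t{\left(O,f \right)} = 9 + O$
$\left(t{\left(19,2 \right)} + u\right) + 33 = \left(\left(9 + 19\right) - 25\right) + 33 = \left(28 - 25\right) + 33 = 3 + 33 = 36$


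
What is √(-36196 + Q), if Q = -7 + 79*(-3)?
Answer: 2*I*√9110 ≈ 190.89*I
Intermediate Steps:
Q = -244 (Q = -7 - 237 = -244)
√(-36196 + Q) = √(-36196 - 244) = √(-36440) = 2*I*√9110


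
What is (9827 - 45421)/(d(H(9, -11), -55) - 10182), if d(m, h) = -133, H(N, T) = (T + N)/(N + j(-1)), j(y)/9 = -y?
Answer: 35594/10315 ≈ 3.4507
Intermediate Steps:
j(y) = -9*y (j(y) = 9*(-y) = -9*y)
H(N, T) = (N + T)/(9 + N) (H(N, T) = (T + N)/(N - 9*(-1)) = (N + T)/(N + 9) = (N + T)/(9 + N))
(9827 - 45421)/(d(H(9, -11), -55) - 10182) = (9827 - 45421)/(-133 - 10182) = -35594/(-10315) = -35594*(-1/10315) = 35594/10315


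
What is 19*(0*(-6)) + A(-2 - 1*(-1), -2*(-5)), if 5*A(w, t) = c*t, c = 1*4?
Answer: 8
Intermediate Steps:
c = 4
A(w, t) = 4*t/5 (A(w, t) = (4*t)/5 = 4*t/5)
19*(0*(-6)) + A(-2 - 1*(-1), -2*(-5)) = 19*(0*(-6)) + 4*(-2*(-5))/5 = 19*0 + (4/5)*10 = 0 + 8 = 8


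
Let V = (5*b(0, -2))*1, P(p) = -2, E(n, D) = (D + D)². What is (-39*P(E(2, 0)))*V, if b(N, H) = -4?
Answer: -1560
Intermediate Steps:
E(n, D) = 4*D² (E(n, D) = (2*D)² = 4*D²)
V = -20 (V = (5*(-4))*1 = -20*1 = -20)
(-39*P(E(2, 0)))*V = -39*(-2)*(-20) = 78*(-20) = -1560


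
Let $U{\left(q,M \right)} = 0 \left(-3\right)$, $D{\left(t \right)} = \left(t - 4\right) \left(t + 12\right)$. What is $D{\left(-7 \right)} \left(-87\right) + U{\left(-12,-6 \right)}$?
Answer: $4785$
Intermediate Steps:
$D{\left(t \right)} = \left(-4 + t\right) \left(12 + t\right)$
$U{\left(q,M \right)} = 0$
$D{\left(-7 \right)} \left(-87\right) + U{\left(-12,-6 \right)} = \left(-48 + \left(-7\right)^{2} + 8 \left(-7\right)\right) \left(-87\right) + 0 = \left(-48 + 49 - 56\right) \left(-87\right) + 0 = \left(-55\right) \left(-87\right) + 0 = 4785 + 0 = 4785$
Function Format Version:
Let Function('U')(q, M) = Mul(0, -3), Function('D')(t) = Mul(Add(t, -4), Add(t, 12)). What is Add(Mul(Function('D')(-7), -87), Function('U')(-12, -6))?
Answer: 4785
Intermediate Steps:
Function('D')(t) = Mul(Add(-4, t), Add(12, t))
Function('U')(q, M) = 0
Add(Mul(Function('D')(-7), -87), Function('U')(-12, -6)) = Add(Mul(Add(-48, Pow(-7, 2), Mul(8, -7)), -87), 0) = Add(Mul(Add(-48, 49, -56), -87), 0) = Add(Mul(-55, -87), 0) = Add(4785, 0) = 4785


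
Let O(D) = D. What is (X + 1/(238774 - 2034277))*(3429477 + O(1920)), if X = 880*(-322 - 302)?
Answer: -1127724743552904439/598501 ≈ -1.8842e+12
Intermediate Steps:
X = -549120 (X = 880*(-624) = -549120)
(X + 1/(238774 - 2034277))*(3429477 + O(1920)) = (-549120 + 1/(238774 - 2034277))*(3429477 + 1920) = (-549120 + 1/(-1795503))*3431397 = (-549120 - 1/1795503)*3431397 = -985946607361/1795503*3431397 = -1127724743552904439/598501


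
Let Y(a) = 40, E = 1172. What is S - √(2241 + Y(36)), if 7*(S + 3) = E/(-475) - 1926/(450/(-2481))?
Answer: 5032726/3325 - √2281 ≈ 1465.8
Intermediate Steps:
S = 5032726/3325 (S = -3 + (1172/(-475) - 1926/(450/(-2481)))/7 = -3 + (1172*(-1/475) - 1926/(450*(-1/2481)))/7 = -3 + (-1172/475 - 1926/(-150/827))/7 = -3 + (-1172/475 - 1926*(-827/150))/7 = -3 + (-1172/475 + 265467/25)/7 = -3 + (⅐)*(5042701/475) = -3 + 5042701/3325 = 5032726/3325 ≈ 1513.6)
S - √(2241 + Y(36)) = 5032726/3325 - √(2241 + 40) = 5032726/3325 - √2281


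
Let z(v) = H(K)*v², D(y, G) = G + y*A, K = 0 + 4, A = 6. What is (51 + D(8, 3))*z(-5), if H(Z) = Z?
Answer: 10200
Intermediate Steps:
K = 4
D(y, G) = G + 6*y (D(y, G) = G + y*6 = G + 6*y)
z(v) = 4*v²
(51 + D(8, 3))*z(-5) = (51 + (3 + 6*8))*(4*(-5)²) = (51 + (3 + 48))*(4*25) = (51 + 51)*100 = 102*100 = 10200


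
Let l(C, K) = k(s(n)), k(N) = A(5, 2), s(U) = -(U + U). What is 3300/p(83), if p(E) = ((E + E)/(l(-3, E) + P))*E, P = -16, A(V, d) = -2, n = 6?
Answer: -29700/6889 ≈ -4.3112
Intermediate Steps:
s(U) = -2*U
k(N) = -2
l(C, K) = -2
p(E) = -E**2/9 (p(E) = ((E + E)/(-2 - 16))*E = ((2*E)/(-18))*E = ((2*E)*(-1/18))*E = (-E/9)*E = -E**2/9)
3300/p(83) = 3300/((-1/9*83**2)) = 3300/((-1/9*6889)) = 3300/(-6889/9) = 3300*(-9/6889) = -29700/6889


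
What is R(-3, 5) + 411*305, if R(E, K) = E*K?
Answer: 125340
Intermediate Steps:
R(-3, 5) + 411*305 = -3*5 + 411*305 = -15 + 125355 = 125340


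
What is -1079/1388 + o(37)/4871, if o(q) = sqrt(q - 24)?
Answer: -1079/1388 + sqrt(13)/4871 ≈ -0.77664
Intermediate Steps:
o(q) = sqrt(-24 + q)
-1079/1388 + o(37)/4871 = -1079/1388 + sqrt(-24 + 37)/4871 = -1079*1/1388 + sqrt(13)*(1/4871) = -1079/1388 + sqrt(13)/4871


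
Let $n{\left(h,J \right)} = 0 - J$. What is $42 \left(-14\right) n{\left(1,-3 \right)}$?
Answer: $-1764$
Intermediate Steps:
$n{\left(h,J \right)} = - J$
$42 \left(-14\right) n{\left(1,-3 \right)} = 42 \left(-14\right) \left(\left(-1\right) \left(-3\right)\right) = \left(-588\right) 3 = -1764$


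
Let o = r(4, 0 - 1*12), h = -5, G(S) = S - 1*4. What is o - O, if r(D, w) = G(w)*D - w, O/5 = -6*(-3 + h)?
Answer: -292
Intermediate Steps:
G(S) = -4 + S (G(S) = S - 4 = -4 + S)
O = 240 (O = 5*(-6*(-3 - 5)) = 5*(-6*(-8)) = 5*48 = 240)
r(D, w) = -w + D*(-4 + w) (r(D, w) = (-4 + w)*D - w = D*(-4 + w) - w = -w + D*(-4 + w))
o = -52 (o = -(0 - 1*12) + 4*(-4 + (0 - 1*12)) = -(0 - 12) + 4*(-4 + (0 - 12)) = -1*(-12) + 4*(-4 - 12) = 12 + 4*(-16) = 12 - 64 = -52)
o - O = -52 - 1*240 = -52 - 240 = -292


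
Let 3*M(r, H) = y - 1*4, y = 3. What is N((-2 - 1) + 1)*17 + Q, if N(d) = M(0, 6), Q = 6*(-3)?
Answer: -71/3 ≈ -23.667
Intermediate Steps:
Q = -18
M(r, H) = -⅓ (M(r, H) = (3 - 1*4)/3 = (3 - 4)/3 = (⅓)*(-1) = -⅓)
N(d) = -⅓
N((-2 - 1) + 1)*17 + Q = -⅓*17 - 18 = -17/3 - 18 = -71/3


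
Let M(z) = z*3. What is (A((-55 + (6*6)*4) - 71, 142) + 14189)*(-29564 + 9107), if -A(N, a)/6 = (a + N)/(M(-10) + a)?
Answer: -2030623191/7 ≈ -2.9009e+8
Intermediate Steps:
M(z) = 3*z
A(N, a) = -6*(N + a)/(-30 + a) (A(N, a) = -6*(a + N)/(3*(-10) + a) = -6*(N + a)/(-30 + a))
(A((-55 + (6*6)*4) - 71, 142) + 14189)*(-29564 + 9107) = (6*(-((-55 + (6*6)*4) - 71) - 1*142)/(-30 + 142) + 14189)*(-29564 + 9107) = (6*(-((-55 + 36*4) - 71) - 142)/112 + 14189)*(-20457) = (6*(1/112)*(-((-55 + 144) - 71) - 142) + 14189)*(-20457) = (6*(1/112)*(-(89 - 71) - 142) + 14189)*(-20457) = (6*(1/112)*(-1*18 - 142) + 14189)*(-20457) = (6*(1/112)*(-18 - 142) + 14189)*(-20457) = (6*(1/112)*(-160) + 14189)*(-20457) = (-60/7 + 14189)*(-20457) = (99263/7)*(-20457) = -2030623191/7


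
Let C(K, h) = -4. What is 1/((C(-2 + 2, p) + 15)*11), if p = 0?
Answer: 1/121 ≈ 0.0082645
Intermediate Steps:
1/((C(-2 + 2, p) + 15)*11) = 1/((-4 + 15)*11) = 1/(11*11) = 1/121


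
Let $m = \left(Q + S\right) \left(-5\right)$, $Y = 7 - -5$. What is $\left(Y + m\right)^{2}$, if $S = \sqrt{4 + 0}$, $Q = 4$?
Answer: $324$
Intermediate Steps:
$S = 2$ ($S = \sqrt{4} = 2$)
$Y = 12$ ($Y = 7 + 5 = 12$)
$m = -30$ ($m = \left(4 + 2\right) \left(-5\right) = 6 \left(-5\right) = -30$)
$\left(Y + m\right)^{2} = \left(12 - 30\right)^{2} = \left(-18\right)^{2} = 324$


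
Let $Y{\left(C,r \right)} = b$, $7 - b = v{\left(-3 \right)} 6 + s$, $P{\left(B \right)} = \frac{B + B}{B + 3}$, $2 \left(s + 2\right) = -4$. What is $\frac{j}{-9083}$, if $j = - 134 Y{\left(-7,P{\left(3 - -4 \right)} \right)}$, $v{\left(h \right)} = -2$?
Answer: $\frac{3082}{9083} \approx 0.33932$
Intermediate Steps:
$s = -4$ ($s = -2 + \frac{1}{2} \left(-4\right) = -2 - 2 = -4$)
$P{\left(B \right)} = \frac{2 B}{3 + B}$
$b = 23$ ($b = 7 - \left(\left(-2\right) 6 - 4\right) = 7 - \left(-12 - 4\right) = 7 - -16 = 7 + 16 = 23$)
$Y{\left(C,r \right)} = 23$
$j = -3082$ ($j = \left(-134\right) 23 = -3082$)
$\frac{j}{-9083} = - \frac{3082}{-9083} = \left(-3082\right) \left(- \frac{1}{9083}\right) = \frac{3082}{9083}$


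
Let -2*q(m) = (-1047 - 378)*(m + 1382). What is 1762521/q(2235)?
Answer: 1175014/1718075 ≈ 0.68391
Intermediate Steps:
q(m) = 984675 + 1425*m/2 (q(m) = -(-1047 - 378)*(m + 1382)/2 = -(-1425)*(1382 + m)/2 = -(-1969350 - 1425*m)/2 = 984675 + 1425*m/2)
1762521/q(2235) = 1762521/(984675 + (1425/2)*2235) = 1762521/(984675 + 3184875/2) = 1762521/(5154225/2) = 1762521*(2/5154225) = 1175014/1718075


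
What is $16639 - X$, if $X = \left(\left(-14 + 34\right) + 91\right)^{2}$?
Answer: $4318$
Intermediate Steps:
$X = 12321$ ($X = \left(20 + 91\right)^{2} = 111^{2} = 12321$)
$16639 - X = 16639 - 12321 = 4318$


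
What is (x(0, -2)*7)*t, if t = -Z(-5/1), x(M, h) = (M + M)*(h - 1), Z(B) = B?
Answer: 0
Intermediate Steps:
x(M, h) = 2*M*(-1 + h) (x(M, h) = (2*M)*(-1 + h) = 2*M*(-1 + h))
t = 5 (t = -(-5)/1 = -(-5) = -1*(-5) = 5)
(x(0, -2)*7)*t = ((2*0*(-1 - 2))*7)*5 = ((2*0*(-3))*7)*5 = (0*7)*5 = 0*5 = 0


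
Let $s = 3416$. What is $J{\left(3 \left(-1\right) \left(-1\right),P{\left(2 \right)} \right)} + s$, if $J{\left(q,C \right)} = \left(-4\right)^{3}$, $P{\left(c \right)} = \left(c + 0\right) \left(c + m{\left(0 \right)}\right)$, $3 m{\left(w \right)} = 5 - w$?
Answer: $3352$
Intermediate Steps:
$m{\left(w \right)} = \frac{5}{3} - \frac{w}{3}$ ($m{\left(w \right)} = \frac{5 - w}{3} = \frac{5}{3} - \frac{w}{3}$)
$P{\left(c \right)} = c \left(\frac{5}{3} + c\right)$ ($P{\left(c \right)} = \left(c + 0\right) \left(c + \left(\frac{5}{3} - 0\right)\right) = c \left(c + \left(\frac{5}{3} + 0\right)\right) = c \left(c + \frac{5}{3}\right) = c \left(\frac{5}{3} + c\right)$)
$J{\left(q,C \right)} = -64$
$J{\left(3 \left(-1\right) \left(-1\right),P{\left(2 \right)} \right)} + s = -64 + 3416 = 3352$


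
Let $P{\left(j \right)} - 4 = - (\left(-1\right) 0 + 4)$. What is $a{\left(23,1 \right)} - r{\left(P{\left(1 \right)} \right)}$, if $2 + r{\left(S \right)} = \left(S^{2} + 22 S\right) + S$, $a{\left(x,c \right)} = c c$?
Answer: $3$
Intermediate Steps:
$P{\left(j \right)} = 0$ ($P{\left(j \right)} = 4 - \left(\left(-1\right) 0 + 4\right) = 4 - \left(0 + 4\right) = 4 - 4 = 0$)
$a{\left(x,c \right)} = c^{2}$
$r{\left(S \right)} = -2 + S^{2} + 23 S$ ($r{\left(S \right)} = -2 + \left(\left(S^{2} + 22 S\right) + S\right) = -2 + \left(S^{2} + 23 S\right) = -2 + S^{2} + 23 S$)
$a{\left(23,1 \right)} - r{\left(P{\left(1 \right)} \right)} = 1^{2} - \left(-2 + 0^{2} + 23 \cdot 0\right) = 1 - \left(-2 + 0 + 0\right) = 1 - -2 = 1 + 2 = 3$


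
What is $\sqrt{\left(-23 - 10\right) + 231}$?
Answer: $3 \sqrt{22} \approx 14.071$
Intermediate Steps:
$\sqrt{\left(-23 - 10\right) + 231} = \sqrt{-33 + 231} = \sqrt{198} = 3 \sqrt{22}$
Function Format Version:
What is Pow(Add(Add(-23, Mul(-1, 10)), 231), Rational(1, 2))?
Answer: Mul(3, Pow(22, Rational(1, 2))) ≈ 14.071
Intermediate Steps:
Pow(Add(Add(-23, Mul(-1, 10)), 231), Rational(1, 2)) = Pow(Add(Add(-23, -10), 231), Rational(1, 2)) = Pow(Add(-33, 231), Rational(1, 2)) = Pow(198, Rational(1, 2)) = Mul(3, Pow(22, Rational(1, 2)))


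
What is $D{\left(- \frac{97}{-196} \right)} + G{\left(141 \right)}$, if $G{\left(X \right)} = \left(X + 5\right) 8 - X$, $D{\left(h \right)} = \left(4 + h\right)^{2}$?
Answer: $\frac{40229393}{38416} \approx 1047.2$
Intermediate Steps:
$G{\left(X \right)} = 40 + 7 X$ ($G{\left(X \right)} = \left(5 + X\right) 8 - X = \left(40 + 8 X\right) - X = 40 + 7 X$)
$D{\left(- \frac{97}{-196} \right)} + G{\left(141 \right)} = \left(4 - \frac{97}{-196}\right)^{2} + \left(40 + 7 \cdot 141\right) = \left(4 - - \frac{97}{196}\right)^{2} + \left(40 + 987\right) = \left(4 + \frac{97}{196}\right)^{2} + 1027 = \left(\frac{881}{196}\right)^{2} + 1027 = \frac{776161}{38416} + 1027 = \frac{40229393}{38416}$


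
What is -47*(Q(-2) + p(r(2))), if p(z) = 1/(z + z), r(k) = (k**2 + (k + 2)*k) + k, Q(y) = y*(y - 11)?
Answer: -34263/28 ≈ -1223.7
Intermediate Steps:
Q(y) = y*(-11 + y)
r(k) = k + k**2 + k*(2 + k) (r(k) = (k**2 + (2 + k)*k) + k = (k**2 + k*(2 + k)) + k = k + k**2 + k*(2 + k))
p(z) = 1/(2*z)
-47*(Q(-2) + p(r(2))) = -47*(-2*(-11 - 2) + 1/(2*((2*(3 + 2*2))))) = -47*(-2*(-13) + 1/(2*((2*(3 + 4))))) = -47*(26 + 1/(2*((2*7)))) = -47*(26 + (1/2)/14) = -47*(26 + (1/2)*(1/14)) = -47*(26 + 1/28) = -47*729/28 = -34263/28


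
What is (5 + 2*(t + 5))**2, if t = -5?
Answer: 25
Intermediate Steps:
(5 + 2*(t + 5))**2 = (5 + 2*(-5 + 5))**2 = (5 + 2*0)**2 = (5 + 0)**2 = 5**2 = 25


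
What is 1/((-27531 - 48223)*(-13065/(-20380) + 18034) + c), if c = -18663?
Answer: -2038/2784345889963 ≈ -7.3195e-10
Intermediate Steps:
1/((-27531 - 48223)*(-13065/(-20380) + 18034) + c) = 1/((-27531 - 48223)*(-13065/(-20380) + 18034) - 18663) = 1/(-75754*(-13065*(-1/20380) + 18034) - 18663) = 1/(-75754*(2613/4076 + 18034) - 18663) = 1/(-75754*73509197/4076 - 18663) = 1/(-2784307854769/2038 - 18663) = 1/(-2784345889963/2038) = -2038/2784345889963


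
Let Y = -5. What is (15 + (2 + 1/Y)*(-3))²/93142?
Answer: 1152/1164275 ≈ 0.00098946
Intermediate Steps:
(15 + (2 + 1/Y)*(-3))²/93142 = (15 + (2 + 1/(-5))*(-3))²/93142 = (15 + (2 - ⅕)*(-3))²*(1/93142) = (15 + (9/5)*(-3))²*(1/93142) = (15 - 27/5)²*(1/93142) = (48/5)²*(1/93142) = (2304/25)*(1/93142) = 1152/1164275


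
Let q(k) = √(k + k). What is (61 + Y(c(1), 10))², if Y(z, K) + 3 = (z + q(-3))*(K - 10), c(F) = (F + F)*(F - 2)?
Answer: 3364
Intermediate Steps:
q(k) = √2*√k (q(k) = √(2*k) = √2*√k)
c(F) = 2*F*(-2 + F) (c(F) = (2*F)*(-2 + F) = 2*F*(-2 + F))
Y(z, K) = -3 + (-10 + K)*(z + I*√6) (Y(z, K) = -3 + (z + √2*√(-3))*(K - 10) = -3 + (z + √2*(I*√3))*(-10 + K) = -3 + (z + I*√6)*(-10 + K) = -3 + (-10 + K)*(z + I*√6))
(61 + Y(c(1), 10))² = (61 + (-3 - 20*(-2 + 1) + 10*(2*1*(-2 + 1)) - 10*I*√6 + I*10*√6))² = (61 + (-3 - 20*(-1) + 10*(2*1*(-1)) - 10*I*√6 + 10*I*√6))² = (61 + (-3 - 10*(-2) + 10*(-2) - 10*I*√6 + 10*I*√6))² = (61 + (-3 + 20 - 20 - 10*I*√6 + 10*I*√6))² = (61 - 3)² = 58² = 3364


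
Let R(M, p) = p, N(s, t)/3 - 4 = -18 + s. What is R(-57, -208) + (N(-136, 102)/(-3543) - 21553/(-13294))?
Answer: -3238196319/15700214 ≈ -206.25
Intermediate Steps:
N(s, t) = -42 + 3*s (N(s, t) = 12 + 3*(-18 + s) = 12 + (-54 + 3*s) = -42 + 3*s)
R(-57, -208) + (N(-136, 102)/(-3543) - 21553/(-13294)) = -208 + ((-42 + 3*(-136))/(-3543) - 21553/(-13294)) = -208 + ((-42 - 408)*(-1/3543) - 21553*(-1/13294)) = -208 + (-450*(-1/3543) + 21553/13294) = -208 + (150/1181 + 21553/13294) = -208 + 27448193/15700214 = -3238196319/15700214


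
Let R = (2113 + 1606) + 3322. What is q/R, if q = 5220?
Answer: 1740/2347 ≈ 0.74137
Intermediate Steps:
R = 7041 (R = 3719 + 3322 = 7041)
q/R = 5220/7041 = 5220*(1/7041) = 1740/2347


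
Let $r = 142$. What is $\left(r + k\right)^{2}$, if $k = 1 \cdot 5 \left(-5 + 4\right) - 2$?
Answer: $18225$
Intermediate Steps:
$k = -7$ ($k = 1 \cdot 5 \left(-1\right) - 2 = 1 \left(-5\right) - 2 = -5 - 2 = -7$)
$\left(r + k\right)^{2} = \left(142 - 7\right)^{2} = 135^{2} = 18225$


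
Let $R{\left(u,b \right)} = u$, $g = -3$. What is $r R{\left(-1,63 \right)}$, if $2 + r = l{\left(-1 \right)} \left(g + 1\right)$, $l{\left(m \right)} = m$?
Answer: $0$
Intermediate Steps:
$r = 0$ ($r = -2 - \left(-3 + 1\right) = -2 - -2 = -2 + 2 = 0$)
$r R{\left(-1,63 \right)} = 0 \left(-1\right) = 0$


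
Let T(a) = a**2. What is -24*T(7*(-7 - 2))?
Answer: -95256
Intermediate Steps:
-24*T(7*(-7 - 2)) = -24*49*(-7 - 2)**2 = -24*(7*(-9))**2 = -24*(-63)**2 = -24*3969 = -95256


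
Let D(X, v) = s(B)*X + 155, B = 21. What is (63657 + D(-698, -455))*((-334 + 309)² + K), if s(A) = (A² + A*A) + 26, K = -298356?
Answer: 169698333532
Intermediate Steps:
s(A) = 26 + 2*A² (s(A) = (A² + A²) + 26 = 2*A² + 26 = 26 + 2*A²)
D(X, v) = 155 + 908*X (D(X, v) = (26 + 2*21²)*X + 155 = (26 + 2*441)*X + 155 = (26 + 882)*X + 155 = 908*X + 155 = 155 + 908*X)
(63657 + D(-698, -455))*((-334 + 309)² + K) = (63657 + (155 + 908*(-698)))*((-334 + 309)² - 298356) = (63657 + (155 - 633784))*((-25)² - 298356) = (63657 - 633629)*(625 - 298356) = -569972*(-297731) = 169698333532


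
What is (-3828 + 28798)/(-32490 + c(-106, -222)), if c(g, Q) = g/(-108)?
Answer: -1348380/1754407 ≈ -0.76857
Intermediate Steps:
c(g, Q) = -g/108 (c(g, Q) = g*(-1/108) = -g/108)
(-3828 + 28798)/(-32490 + c(-106, -222)) = (-3828 + 28798)/(-32490 - 1/108*(-106)) = 24970/(-32490 + 53/54) = 24970/(-1754407/54) = 24970*(-54/1754407) = -1348380/1754407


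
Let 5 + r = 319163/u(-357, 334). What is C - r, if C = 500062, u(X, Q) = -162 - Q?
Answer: 248352395/496 ≈ 5.0071e+5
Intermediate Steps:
r = -321643/496 (r = -5 + 319163/(-162 - 1*334) = -5 + 319163/(-162 - 334) = -5 + 319163/(-496) = -5 + 319163*(-1/496) = -5 - 319163/496 = -321643/496 ≈ -648.47)
C - r = 500062 - 1*(-321643/496) = 500062 + 321643/496 = 248352395/496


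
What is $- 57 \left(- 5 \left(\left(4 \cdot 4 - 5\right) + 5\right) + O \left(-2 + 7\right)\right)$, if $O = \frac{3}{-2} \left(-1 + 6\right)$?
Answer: $\frac{13395}{2} \approx 6697.5$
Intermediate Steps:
$O = - \frac{15}{2}$ ($O = 3 \left(- \frac{1}{2}\right) 5 = \left(- \frac{3}{2}\right) 5 = - \frac{15}{2} \approx -7.5$)
$- 57 \left(- 5 \left(\left(4 \cdot 4 - 5\right) + 5\right) + O \left(-2 + 7\right)\right) = - 57 \left(- 5 \left(\left(4 \cdot 4 - 5\right) + 5\right) - \frac{15 \left(-2 + 7\right)}{2}\right) = - 57 \left(- 5 \left(\left(16 - 5\right) + 5\right) - \frac{75}{2}\right) = - 57 \left(- 5 \left(11 + 5\right) - \frac{75}{2}\right) = - 57 \left(\left(-5\right) 16 - \frac{75}{2}\right) = - 57 \left(-80 - \frac{75}{2}\right) = \left(-57\right) \left(- \frac{235}{2}\right) = \frac{13395}{2}$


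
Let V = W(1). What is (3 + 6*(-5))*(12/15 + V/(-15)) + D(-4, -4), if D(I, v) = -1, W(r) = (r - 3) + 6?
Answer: -77/5 ≈ -15.400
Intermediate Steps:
W(r) = 3 + r (W(r) = (-3 + r) + 6 = 3 + r)
V = 4 (V = 3 + 1 = 4)
(3 + 6*(-5))*(12/15 + V/(-15)) + D(-4, -4) = (3 + 6*(-5))*(12/15 + 4/(-15)) - 1 = (3 - 30)*(12*(1/15) + 4*(-1/15)) - 1 = -27*(⅘ - 4/15) - 1 = -27*8/15 - 1 = -72/5 - 1 = -77/5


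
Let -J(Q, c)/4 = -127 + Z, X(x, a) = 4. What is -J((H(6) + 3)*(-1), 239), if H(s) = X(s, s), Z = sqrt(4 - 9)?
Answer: -508 + 4*I*sqrt(5) ≈ -508.0 + 8.9443*I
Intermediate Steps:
Z = I*sqrt(5) (Z = sqrt(-5) = I*sqrt(5) ≈ 2.2361*I)
H(s) = 4
J(Q, c) = 508 - 4*I*sqrt(5) (J(Q, c) = -4*(-127 + I*sqrt(5)) = 508 - 4*I*sqrt(5))
-J((H(6) + 3)*(-1), 239) = -(508 - 4*I*sqrt(5)) = -508 + 4*I*sqrt(5)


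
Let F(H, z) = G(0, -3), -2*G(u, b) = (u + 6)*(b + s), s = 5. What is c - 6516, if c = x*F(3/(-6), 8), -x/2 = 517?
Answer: -312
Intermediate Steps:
x = -1034 (x = -2*517 = -1034)
G(u, b) = -(5 + b)*(6 + u)/2 (G(u, b) = -(u + 6)*(b + 5)/2 = -(6 + u)*(5 + b)/2 = -(5 + b)*(6 + u)/2)
F(H, z) = -6 (F(H, z) = -15 - 3*(-3) - 5/2*0 - 1/2*(-3)*0 = -15 + 9 + 0 + 0 = -6)
c = 6204 (c = -1034*(-6) = 6204)
c - 6516 = 6204 - 6516 = -312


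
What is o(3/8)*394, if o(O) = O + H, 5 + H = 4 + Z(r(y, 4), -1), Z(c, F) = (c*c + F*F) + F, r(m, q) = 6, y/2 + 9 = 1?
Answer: 55751/4 ≈ 13938.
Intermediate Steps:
y = -16 (y = -18 + 2*1 = -18 + 2 = -16)
Z(c, F) = F + F**2 + c**2 (Z(c, F) = (c**2 + F**2) + F = (F**2 + c**2) + F = F + F**2 + c**2)
H = 35 (H = -5 + (4 + (-1 + (-1)**2 + 6**2)) = -5 + (4 + (-1 + 1 + 36)) = -5 + (4 + 36) = -5 + 40 = 35)
o(O) = 35 + O (o(O) = O + 35 = 35 + O)
o(3/8)*394 = (35 + 3/8)*394 = (283/8)*394 = 55751/4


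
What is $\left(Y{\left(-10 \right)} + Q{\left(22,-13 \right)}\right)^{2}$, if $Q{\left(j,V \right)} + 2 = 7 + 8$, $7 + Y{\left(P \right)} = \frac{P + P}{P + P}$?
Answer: $49$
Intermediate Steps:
$Y{\left(P \right)} = -6$ ($Y{\left(P \right)} = -7 + \frac{P + P}{P + P} = -7 + \frac{2 P}{2 P} = -7 + 2 P \frac{1}{2 P} = -7 + 1 = -6$)
$Q{\left(j,V \right)} = 13$ ($Q{\left(j,V \right)} = -2 + \left(7 + 8\right) = -2 + 15 = 13$)
$\left(Y{\left(-10 \right)} + Q{\left(22,-13 \right)}\right)^{2} = \left(-6 + 13\right)^{2} = 7^{2} = 49$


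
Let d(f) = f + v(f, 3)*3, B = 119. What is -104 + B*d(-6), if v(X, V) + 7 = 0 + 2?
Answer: -2603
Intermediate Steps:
v(X, V) = -5 (v(X, V) = -7 + (0 + 2) = -7 + 2 = -5)
d(f) = -15 + f (d(f) = f - 5*3 = f - 15 = -15 + f)
-104 + B*d(-6) = -104 + 119*(-15 - 6) = -104 + 119*(-21) = -104 - 2499 = -2603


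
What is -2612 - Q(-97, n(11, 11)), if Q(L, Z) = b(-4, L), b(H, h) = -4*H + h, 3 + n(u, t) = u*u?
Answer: -2531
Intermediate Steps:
n(u, t) = -3 + u² (n(u, t) = -3 + u*u = -3 + u²)
b(H, h) = h - 4*H
Q(L, Z) = 16 + L (Q(L, Z) = L - 4*(-4) = L + 16 = 16 + L)
-2612 - Q(-97, n(11, 11)) = -2612 - (16 - 97) = -2612 - 1*(-81) = -2612 + 81 = -2531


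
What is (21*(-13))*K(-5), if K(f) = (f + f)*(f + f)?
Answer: -27300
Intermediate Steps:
K(f) = 4*f**2 (K(f) = (2*f)*(2*f) = 4*f**2)
(21*(-13))*K(-5) = (21*(-13))*(4*(-5)**2) = -1092*25 = -273*100 = -27300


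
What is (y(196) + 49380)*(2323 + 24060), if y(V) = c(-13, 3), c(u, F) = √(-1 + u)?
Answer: 1302792540 + 26383*I*√14 ≈ 1.3028e+9 + 98716.0*I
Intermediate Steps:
y(V) = I*√14 (y(V) = √(-1 - 13) = √(-14) = I*√14)
(y(196) + 49380)*(2323 + 24060) = (I*√14 + 49380)*(2323 + 24060) = (49380 + I*√14)*26383 = 1302792540 + 26383*I*√14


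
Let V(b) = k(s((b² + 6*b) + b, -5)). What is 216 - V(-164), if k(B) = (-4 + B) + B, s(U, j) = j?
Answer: 230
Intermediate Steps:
k(B) = -4 + 2*B
V(b) = -14 (V(b) = -4 + 2*(-5) = -4 - 10 = -14)
216 - V(-164) = 216 - 1*(-14) = 216 + 14 = 230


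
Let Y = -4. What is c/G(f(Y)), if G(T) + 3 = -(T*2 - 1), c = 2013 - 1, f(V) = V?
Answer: 1006/3 ≈ 335.33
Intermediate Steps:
c = 2012
G(T) = -2 - 2*T (G(T) = -3 - (T*2 - 1) = -3 - (2*T - 1) = -3 - (-1 + 2*T) = -3 + (1 - 2*T) = -2 - 2*T)
c/G(f(Y)) = 2012/(-2 - 2*(-4)) = 2012/(-2 + 8) = 2012/6 = 2012*(⅙) = 1006/3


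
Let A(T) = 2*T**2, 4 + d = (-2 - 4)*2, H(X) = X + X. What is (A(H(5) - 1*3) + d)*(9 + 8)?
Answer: 1394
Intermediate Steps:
H(X) = 2*X
d = -16 (d = -4 + (-2 - 4)*2 = -4 - 6*2 = -4 - 12 = -16)
(A(H(5) - 1*3) + d)*(9 + 8) = (2*(2*5 - 1*3)**2 - 16)*(9 + 8) = (2*(10 - 3)**2 - 16)*17 = (2*7**2 - 16)*17 = (2*49 - 16)*17 = (98 - 16)*17 = 82*17 = 1394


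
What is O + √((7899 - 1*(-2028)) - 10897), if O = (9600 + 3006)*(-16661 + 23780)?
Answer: 89742114 + I*√970 ≈ 8.9742e+7 + 31.145*I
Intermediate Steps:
O = 89742114 (O = 12606*7119 = 89742114)
O + √((7899 - 1*(-2028)) - 10897) = 89742114 + √((7899 - 1*(-2028)) - 10897) = 89742114 + √((7899 + 2028) - 10897) = 89742114 + √(9927 - 10897) = 89742114 + √(-970) = 89742114 + I*√970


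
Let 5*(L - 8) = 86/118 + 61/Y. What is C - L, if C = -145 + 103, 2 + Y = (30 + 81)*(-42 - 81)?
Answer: -201994816/4028225 ≈ -50.145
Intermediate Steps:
Y = -13655 (Y = -2 + (30 + 81)*(-42 - 81) = -2 + 111*(-123) = -2 - 13653 = -13655)
C = -42
L = 32809366/4028225 (L = 8 + (86/118 + 61/(-13655))/5 = 8 + (86*(1/118) + 61*(-1/13655))/5 = 8 + (43/59 - 61/13655)/5 = 8 + (⅕)*(583566/805645) = 8 + 583566/4028225 = 32809366/4028225 ≈ 8.1449)
C - L = -42 - 1*32809366/4028225 = -42 - 32809366/4028225 = -201994816/4028225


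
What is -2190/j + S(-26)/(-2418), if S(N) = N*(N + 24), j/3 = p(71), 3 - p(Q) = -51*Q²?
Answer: -97013/3984957 ≈ -0.024345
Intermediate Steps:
p(Q) = 3 + 51*Q² (p(Q) = 3 - (-51)*Q² = 3 + 51*Q²)
j = 771282 (j = 3*(3 + 51*71²) = 3*(3 + 51*5041) = 3*(3 + 257091) = 3*257094 = 771282)
S(N) = N*(24 + N)
-2190/j + S(-26)/(-2418) = -2190/771282 - 26*(24 - 26)/(-2418) = -2190*1/771282 - 26*(-2)*(-1/2418) = -365/128547 + 52*(-1/2418) = -365/128547 - 2/93 = -97013/3984957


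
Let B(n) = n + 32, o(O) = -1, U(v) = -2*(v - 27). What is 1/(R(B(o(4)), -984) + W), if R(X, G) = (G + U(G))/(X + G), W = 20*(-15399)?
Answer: -953/293505978 ≈ -3.2470e-6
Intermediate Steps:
U(v) = 54 - 2*v (U(v) = -2*(-27 + v) = 54 - 2*v)
W = -307980
B(n) = 32 + n
R(X, G) = (54 - G)/(G + X) (R(X, G) = (G + (54 - 2*G))/(X + G) = (54 - G)/(G + X))
1/(R(B(o(4)), -984) + W) = 1/((54 - 1*(-984))/(-984 + (32 - 1)) - 307980) = 1/((54 + 984)/(-984 + 31) - 307980) = 1/(1038/(-953) - 307980) = 1/(-1/953*1038 - 307980) = 1/(-1038/953 - 307980) = 1/(-293505978/953) = -953/293505978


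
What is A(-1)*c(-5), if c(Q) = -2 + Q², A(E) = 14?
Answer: 322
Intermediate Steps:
A(-1)*c(-5) = 14*(-2 + (-5)²) = 14*(-2 + 25) = 14*23 = 322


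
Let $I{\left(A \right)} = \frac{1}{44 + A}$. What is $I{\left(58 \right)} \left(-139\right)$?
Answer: $- \frac{139}{102} \approx -1.3627$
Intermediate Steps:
$I{\left(58 \right)} \left(-139\right) = \frac{1}{44 + 58} \left(-139\right) = \frac{1}{102} \left(-139\right) = - \frac{139}{102}$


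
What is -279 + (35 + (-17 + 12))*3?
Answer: -189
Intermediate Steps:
-279 + (35 + (-17 + 12))*3 = -279 + (35 - 5)*3 = -279 + 30*3 = -279 + 90 = -189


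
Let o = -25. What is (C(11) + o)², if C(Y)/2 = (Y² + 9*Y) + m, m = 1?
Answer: 173889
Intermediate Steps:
C(Y) = 2 + 2*Y² + 18*Y (C(Y) = 2*((Y² + 9*Y) + 1) = 2*(1 + Y² + 9*Y) = 2 + 2*Y² + 18*Y)
(C(11) + o)² = ((2 + 2*11² + 18*11) - 25)² = ((2 + 2*121 + 198) - 25)² = ((2 + 242 + 198) - 25)² = (442 - 25)² = 417² = 173889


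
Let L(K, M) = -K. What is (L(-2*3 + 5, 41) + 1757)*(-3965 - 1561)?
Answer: -9714708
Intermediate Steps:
(L(-2*3 + 5, 41) + 1757)*(-3965 - 1561) = (-(-2*3 + 5) + 1757)*(-3965 - 1561) = (-(-6 + 5) + 1757)*(-5526) = (-1*(-1) + 1757)*(-5526) = (1 + 1757)*(-5526) = 1758*(-5526) = -9714708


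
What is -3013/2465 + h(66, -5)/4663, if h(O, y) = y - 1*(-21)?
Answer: -14010179/11494295 ≈ -1.2189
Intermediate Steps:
h(O, y) = 21 + y (h(O, y) = y + 21 = 21 + y)
-3013/2465 + h(66, -5)/4663 = -3013/2465 + (21 - 5)/4663 = -3013*1/2465 + 16*(1/4663) = -3013/2465 + 16/4663 = -14010179/11494295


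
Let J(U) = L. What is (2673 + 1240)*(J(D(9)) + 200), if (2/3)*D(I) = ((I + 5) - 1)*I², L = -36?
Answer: 641732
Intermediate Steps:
D(I) = 3*I²*(4 + I)/2 (D(I) = 3*(((I + 5) - 1)*I²)/2 = 3*(((5 + I) - 1)*I²)/2 = 3*((4 + I)*I²)/2 = 3*(I²*(4 + I))/2 = 3*I²*(4 + I)/2)
J(U) = -36
(2673 + 1240)*(J(D(9)) + 200) = (2673 + 1240)*(-36 + 200) = 3913*164 = 641732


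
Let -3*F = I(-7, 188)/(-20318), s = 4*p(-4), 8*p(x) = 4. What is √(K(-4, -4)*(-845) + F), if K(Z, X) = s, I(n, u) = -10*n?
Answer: I*√1569751257315/30477 ≈ 41.11*I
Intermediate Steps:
p(x) = ½ (p(x) = (⅛)*4 = ½)
s = 2 (s = 4*(½) = 2)
K(Z, X) = 2
F = 35/30477 (F = -(-10*(-7))/(3*(-20318)) = -70*(-1)/(3*20318) = -⅓*(-35/10159) = 35/30477 ≈ 0.0011484)
√(K(-4, -4)*(-845) + F) = √(2*(-845) + 35/30477) = √(-1690 + 35/30477) = √(-51506095/30477) = I*√1569751257315/30477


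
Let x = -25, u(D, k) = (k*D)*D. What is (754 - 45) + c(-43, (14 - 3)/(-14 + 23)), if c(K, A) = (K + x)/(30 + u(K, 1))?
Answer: 1332143/1879 ≈ 708.96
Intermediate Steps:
u(D, k) = k*D**2 (u(D, k) = (D*k)*D = k*D**2)
c(K, A) = (-25 + K)/(30 + K**2) (c(K, A) = (K - 25)/(30 + 1*K**2) = (-25 + K)/(30 + K**2))
(754 - 45) + c(-43, (14 - 3)/(-14 + 23)) = (754 - 45) + (-25 - 43)/(30 + (-43)**2) = 709 - 68/(30 + 1849) = 709 - 68/1879 = 1332143/1879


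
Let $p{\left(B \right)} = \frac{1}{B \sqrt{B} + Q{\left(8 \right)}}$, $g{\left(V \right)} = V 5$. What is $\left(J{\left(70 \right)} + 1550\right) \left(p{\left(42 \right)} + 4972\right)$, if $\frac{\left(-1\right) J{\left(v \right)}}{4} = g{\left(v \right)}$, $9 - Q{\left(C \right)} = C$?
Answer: $\frac{55254084450}{74087} + \frac{6300 \sqrt{42}}{74087} \approx 7.458 \cdot 10^{5}$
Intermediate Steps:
$g{\left(V \right)} = 5 V$
$Q{\left(C \right)} = 9 - C$
$J{\left(v \right)} = - 20 v$ ($J{\left(v \right)} = - 4 \cdot 5 v = - 20 v$)
$p{\left(B \right)} = \frac{1}{1 + B^{\frac{3}{2}}}$ ($p{\left(B \right)} = \frac{1}{B \sqrt{B} + \left(9 - 8\right)} = \frac{1}{B^{\frac{3}{2}} + \left(9 - 8\right)} = \frac{1}{B^{\frac{3}{2}} + 1} = \frac{1}{1 + B^{\frac{3}{2}}}$)
$\left(J{\left(70 \right)} + 1550\right) \left(p{\left(42 \right)} + 4972\right) = \left(\left(-20\right) 70 + 1550\right) \left(\frac{1}{1 + 42^{\frac{3}{2}}} + 4972\right) = \left(-1400 + 1550\right) \left(\frac{1}{1 + 42 \sqrt{42}} + 4972\right) = 150 \left(4972 + \frac{1}{1 + 42 \sqrt{42}}\right) = 745800 + \frac{150}{1 + 42 \sqrt{42}}$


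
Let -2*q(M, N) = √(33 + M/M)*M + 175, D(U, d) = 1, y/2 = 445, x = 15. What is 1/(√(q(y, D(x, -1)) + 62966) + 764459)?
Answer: 1/(764459 + √(125757/2 - 445*√34)) ≈ 1.3077e-6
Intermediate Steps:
y = 890 (y = 2*445 = 890)
q(M, N) = -175/2 - M*√34/2 (q(M, N) = -(√(33 + M/M)*M + 175)/2 = -(√(33 + 1)*M + 175)/2 = -(√34*M + 175)/2 = -(M*√34 + 175)/2 = -(175 + M*√34)/2 = -175/2 - M*√34/2)
1/(√(q(y, D(x, -1)) + 62966) + 764459) = 1/(√((-175/2 - ½*890*√34) + 62966) + 764459) = 1/(√((-175/2 - 445*√34) + 62966) + 764459) = 1/(√(125757/2 - 445*√34) + 764459) = 1/(764459 + √(125757/2 - 445*√34))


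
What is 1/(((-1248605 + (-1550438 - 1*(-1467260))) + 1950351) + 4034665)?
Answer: 1/4653233 ≈ 2.1490e-7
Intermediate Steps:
1/(((-1248605 + (-1550438 - 1*(-1467260))) + 1950351) + 4034665) = 1/(((-1248605 + (-1550438 + 1467260)) + 1950351) + 4034665) = 1/(((-1248605 - 83178) + 1950351) + 4034665) = 1/((-1331783 + 1950351) + 4034665) = 1/(618568 + 4034665) = 1/4653233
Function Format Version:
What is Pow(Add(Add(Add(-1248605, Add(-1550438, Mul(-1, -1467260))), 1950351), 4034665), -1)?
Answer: Rational(1, 4653233) ≈ 2.1490e-7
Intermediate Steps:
Pow(Add(Add(Add(-1248605, Add(-1550438, Mul(-1, -1467260))), 1950351), 4034665), -1) = Pow(Add(Add(Add(-1248605, Add(-1550438, 1467260)), 1950351), 4034665), -1) = Pow(Add(Add(Add(-1248605, -83178), 1950351), 4034665), -1) = Pow(Add(Add(-1331783, 1950351), 4034665), -1) = Pow(Add(618568, 4034665), -1) = Pow(4653233, -1) = Rational(1, 4653233)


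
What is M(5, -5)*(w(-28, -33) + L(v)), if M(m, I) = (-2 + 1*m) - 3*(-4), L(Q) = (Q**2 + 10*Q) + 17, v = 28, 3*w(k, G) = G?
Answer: 16050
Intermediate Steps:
w(k, G) = G/3
L(Q) = 17 + Q**2 + 10*Q
M(m, I) = 10 + m (M(m, I) = (-2 + m) + 12 = 10 + m)
M(5, -5)*(w(-28, -33) + L(v)) = (10 + 5)*((1/3)*(-33) + (17 + 28**2 + 10*28)) = 15*(-11 + (17 + 784 + 280)) = 15*(-11 + 1081) = 15*1070 = 16050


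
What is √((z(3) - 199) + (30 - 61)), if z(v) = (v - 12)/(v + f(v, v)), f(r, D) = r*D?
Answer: I*√923/2 ≈ 15.19*I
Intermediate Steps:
f(r, D) = D*r
z(v) = (-12 + v)/(v + v²) (z(v) = (v - 12)/(v + v*v) = (-12 + v)/(v + v²))
√((z(3) - 199) + (30 - 61)) = √(((-12 + 3)/(3*(1 + 3)) - 199) + (30 - 61)) = √(((⅓)*(-9)/4 - 199) - 31) = √(((⅓)*(¼)*(-9) - 199) - 31) = √((-¾ - 199) - 31) = √(-799/4 - 31) = √(-923/4) = I*√923/2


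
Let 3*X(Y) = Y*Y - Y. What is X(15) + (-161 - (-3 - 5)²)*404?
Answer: -90830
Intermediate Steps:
X(Y) = -Y/3 + Y²/3 (X(Y) = (Y*Y - Y)/3 = (Y² - Y)/3 = -Y/3 + Y²/3)
X(15) + (-161 - (-3 - 5)²)*404 = (⅓)*15*(-1 + 15) + (-161 - (-3 - 5)²)*404 = (⅓)*15*14 + (-161 - 1*(-8)²)*404 = 70 + (-161 - 1*64)*404 = 70 + (-161 - 64)*404 = 70 - 225*404 = 70 - 90900 = -90830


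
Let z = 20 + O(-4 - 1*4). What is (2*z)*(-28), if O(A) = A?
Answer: -672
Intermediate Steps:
z = 12 (z = 20 + (-4 - 1*4) = 20 + (-4 - 4) = 20 - 8 = 12)
(2*z)*(-28) = (2*12)*(-28) = 24*(-28) = -672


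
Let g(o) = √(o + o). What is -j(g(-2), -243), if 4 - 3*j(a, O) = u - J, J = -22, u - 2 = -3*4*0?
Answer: 20/3 ≈ 6.6667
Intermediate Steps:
u = 2 (u = 2 - 3*4*0 = 2 - 12*0 = 2 + 0 = 2)
g(o) = √2*√o (g(o) = √(2*o) = √2*√o)
j(a, O) = -20/3 (j(a, O) = 4/3 - (2 - 1*(-22))/3 = 4/3 - (2 + 22)/3 = 4/3 - ⅓*24 = 4/3 - 8 = -20/3)
-j(g(-2), -243) = -1*(-20/3) = 20/3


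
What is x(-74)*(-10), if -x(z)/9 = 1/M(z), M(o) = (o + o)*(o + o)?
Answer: 45/10952 ≈ 0.0041088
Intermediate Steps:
M(o) = 4*o² (M(o) = (2*o)*(2*o) = 4*o²)
x(z) = -9/(4*z²) (x(z) = -9*1/(4*z²) = -9/(4*z²))
x(-74)*(-10) = -9/4/(-74)²*(-10) = -9/4*1/5476*(-10) = -9/21904*(-10) = 45/10952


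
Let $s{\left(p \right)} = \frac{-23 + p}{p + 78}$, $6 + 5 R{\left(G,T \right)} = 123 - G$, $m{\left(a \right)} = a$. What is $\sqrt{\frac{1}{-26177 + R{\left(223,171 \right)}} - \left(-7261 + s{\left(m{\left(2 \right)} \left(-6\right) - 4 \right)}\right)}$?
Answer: $\frac{\sqrt{478961219256046842}}{8121442} \approx 85.215$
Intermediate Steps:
$R{\left(G,T \right)} = \frac{117}{5} - \frac{G}{5}$ ($R{\left(G,T \right)} = - \frac{6}{5} + \frac{123 - G}{5} = - \frac{6}{5} - \left(- \frac{123}{5} + \frac{G}{5}\right) = \frac{117}{5} - \frac{G}{5}$)
$s{\left(p \right)} = \frac{-23 + p}{78 + p}$
$\sqrt{\frac{1}{-26177 + R{\left(223,171 \right)}} - \left(-7261 + s{\left(m{\left(2 \right)} \left(-6\right) - 4 \right)}\right)} = \sqrt{\frac{1}{-26177 + \left(\frac{117}{5} - \frac{223}{5}\right)} + \left(7261 - \frac{-23 + \left(2 \left(-6\right) - 4\right)}{78 + \left(2 \left(-6\right) - 4\right)}\right)} = \sqrt{\frac{1}{-26177 + \left(\frac{117}{5} - \frac{223}{5}\right)} + \left(7261 - \frac{-23 - 16}{78 - 16}\right)} = \sqrt{\frac{1}{-26177 - \frac{106}{5}} + \left(7261 - \frac{-23 - 16}{78 - 16}\right)} = \sqrt{\frac{1}{- \frac{130991}{5}} + \left(7261 - \frac{1}{62} \left(-39\right)\right)} = \sqrt{- \frac{5}{130991} + \left(7261 - \frac{1}{62} \left(-39\right)\right)} = \sqrt{- \frac{5}{130991} + \left(7261 - - \frac{39}{62}\right)} = \sqrt{- \frac{5}{130991} + \left(7261 + \frac{39}{62}\right)} = \sqrt{- \frac{5}{130991} + \frac{450221}{62}} = \sqrt{\frac{58974898701}{8121442}} = \frac{\sqrt{478961219256046842}}{8121442}$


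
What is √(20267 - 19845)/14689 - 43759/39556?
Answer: -43759/39556 + √422/14689 ≈ -1.1049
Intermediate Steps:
√(20267 - 19845)/14689 - 43759/39556 = √422*(1/14689) - 43759*1/39556 = √422/14689 - 43759/39556 = -43759/39556 + √422/14689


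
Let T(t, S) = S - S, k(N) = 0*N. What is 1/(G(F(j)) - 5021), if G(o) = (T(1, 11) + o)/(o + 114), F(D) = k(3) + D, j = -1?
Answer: -113/567374 ≈ -0.00019916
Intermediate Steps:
k(N) = 0
T(t, S) = 0
F(D) = D (F(D) = 0 + D = D)
G(o) = o/(114 + o) (G(o) = (0 + o)/(o + 114) = o/(114 + o))
1/(G(F(j)) - 5021) = 1/(-1/(114 - 1) - 5021) = 1/(-1/113 - 5021) = 1/(-567374/113) = -113/567374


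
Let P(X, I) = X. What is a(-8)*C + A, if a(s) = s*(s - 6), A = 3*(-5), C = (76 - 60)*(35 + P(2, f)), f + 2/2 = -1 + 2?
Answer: 66289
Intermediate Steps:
f = 0 (f = -1 + (-1 + 2) = -1 + 1 = 0)
C = 592 (C = (76 - 60)*(35 + 2) = 16*37 = 592)
A = -15
a(s) = s*(-6 + s)
a(-8)*C + A = -8*(-6 - 8)*592 - 15 = -8*(-14)*592 - 15 = 112*592 - 15 = 66304 - 15 = 66289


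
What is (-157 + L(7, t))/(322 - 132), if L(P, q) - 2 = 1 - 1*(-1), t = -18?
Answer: -153/190 ≈ -0.80526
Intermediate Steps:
L(P, q) = 4 (L(P, q) = 2 + (1 - 1*(-1)) = 2 + (1 + 1) = 2 + 2 = 4)
(-157 + L(7, t))/(322 - 132) = (-157 + 4)/(322 - 132) = -153/190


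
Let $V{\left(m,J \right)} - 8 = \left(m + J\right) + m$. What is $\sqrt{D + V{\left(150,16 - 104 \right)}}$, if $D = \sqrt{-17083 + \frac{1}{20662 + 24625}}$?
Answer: $\frac{\sqrt{451200721180 + 90574 i \sqrt{8758933988585}}}{45287} \approx 15.426 + 4.2365 i$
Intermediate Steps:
$V{\left(m,J \right)} = 8 + J + 2 m$ ($V{\left(m,J \right)} = 8 + \left(\left(m + J\right) + m\right) = 8 + \left(\left(J + m\right) + m\right) = 8 + \left(J + 2 m\right) = 8 + J + 2 m$)
$D = \frac{2 i \sqrt{8758933988585}}{45287}$ ($D = \sqrt{-17083 + \frac{1}{45287}} = \sqrt{- \frac{773637820}{45287}} = \frac{2 i \sqrt{8758933988585}}{45287} \approx 130.7 i$)
$\sqrt{D + V{\left(150,16 - 104 \right)}} = \sqrt{\frac{2 i \sqrt{8758933988585}}{45287} + \left(8 + \left(16 - 104\right) + 2 \cdot 150\right)} = \sqrt{\frac{2 i \sqrt{8758933988585}}{45287} + \left(8 + \left(16 - 104\right) + 300\right)} = \sqrt{\frac{2 i \sqrt{8758933988585}}{45287} + \left(8 - 88 + 300\right)} = \sqrt{\frac{2 i \sqrt{8758933988585}}{45287} + 220} = \sqrt{220 + \frac{2 i \sqrt{8758933988585}}{45287}}$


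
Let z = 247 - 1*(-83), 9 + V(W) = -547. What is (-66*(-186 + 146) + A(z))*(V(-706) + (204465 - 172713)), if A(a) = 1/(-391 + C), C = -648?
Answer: 85569348964/1039 ≈ 8.2357e+7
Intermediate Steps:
V(W) = -556 (V(W) = -9 - 547 = -556)
z = 330 (z = 247 + 83 = 330)
A(a) = -1/1039 (A(a) = 1/(-391 - 648) = 1/(-1039) = -1/1039)
(-66*(-186 + 146) + A(z))*(V(-706) + (204465 - 172713)) = (-66*(-186 + 146) - 1/1039)*(-556 + (204465 - 172713)) = (-66*(-40) - 1/1039)*(-556 + 31752) = (2640 - 1/1039)*31196 = (2742959/1039)*31196 = 85569348964/1039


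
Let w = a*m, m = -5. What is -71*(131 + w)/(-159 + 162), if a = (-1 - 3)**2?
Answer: -1207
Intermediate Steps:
a = 16 (a = (-4)**2 = 16)
w = -80 (w = 16*(-5) = -80)
-71*(131 + w)/(-159 + 162) = -71*(131 - 80)/(-159 + 162) = -3621/3 = -71*17 = -1207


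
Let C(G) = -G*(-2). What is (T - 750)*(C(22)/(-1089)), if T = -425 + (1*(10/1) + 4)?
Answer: 516/11 ≈ 46.909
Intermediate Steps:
C(G) = 2*G (C(G) = -(-2)*G = 2*G)
T = -411 (T = -425 + (1*(10*1) + 4) = -425 + (1*10 + 4) = -425 + (10 + 4) = -425 + 14 = -411)
(T - 750)*(C(22)/(-1089)) = (-411 - 750)*((2*22)/(-1089)) = -51084*(-1)/1089 = -1161*(-4/99) = 516/11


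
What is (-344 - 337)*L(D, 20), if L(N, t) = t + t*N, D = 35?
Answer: -490320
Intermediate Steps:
L(N, t) = t + N*t
(-344 - 337)*L(D, 20) = (-344 - 337)*(20*(1 + 35)) = -13620*36 = -681*720 = -490320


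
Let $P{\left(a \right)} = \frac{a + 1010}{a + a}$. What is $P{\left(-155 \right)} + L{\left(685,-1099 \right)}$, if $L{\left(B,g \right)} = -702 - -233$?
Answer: $- \frac{29249}{62} \approx -471.76$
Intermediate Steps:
$P{\left(a \right)} = \frac{1010 + a}{2 a}$
$L{\left(B,g \right)} = -469$ ($L{\left(B,g \right)} = -702 + 233 = -469$)
$P{\left(-155 \right)} + L{\left(685,-1099 \right)} = \frac{1010 - 155}{2 \left(-155\right)} - 469 = \frac{1}{2} \left(- \frac{1}{155}\right) 855 - 469 = - \frac{171}{62} - 469 = - \frac{29249}{62}$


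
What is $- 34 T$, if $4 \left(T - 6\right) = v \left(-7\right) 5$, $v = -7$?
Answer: $- \frac{4573}{2} \approx -2286.5$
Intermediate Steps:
$T = \frac{269}{4}$ ($T = 6 + \frac{\left(-7\right) \left(-7\right) 5}{4} = 6 + \frac{49 \cdot 5}{4} = 6 + \frac{1}{4} \cdot 245 = 6 + \frac{245}{4} = \frac{269}{4} \approx 67.25$)
$- 34 T = \left(-34\right) \frac{269}{4} = - \frac{4573}{2}$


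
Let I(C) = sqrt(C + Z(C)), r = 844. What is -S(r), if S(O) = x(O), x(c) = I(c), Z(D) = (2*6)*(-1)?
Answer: -8*sqrt(13) ≈ -28.844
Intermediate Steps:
Z(D) = -12 (Z(D) = 12*(-1) = -12)
I(C) = sqrt(-12 + C) (I(C) = sqrt(C - 12) = sqrt(-12 + C))
x(c) = sqrt(-12 + c)
S(O) = sqrt(-12 + O)
-S(r) = -sqrt(-12 + 844) = -sqrt(832) = -8*sqrt(13)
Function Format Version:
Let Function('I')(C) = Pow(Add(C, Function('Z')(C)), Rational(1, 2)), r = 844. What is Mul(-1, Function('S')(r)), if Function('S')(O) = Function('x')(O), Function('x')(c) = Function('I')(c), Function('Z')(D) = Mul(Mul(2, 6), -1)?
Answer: Mul(-8, Pow(13, Rational(1, 2))) ≈ -28.844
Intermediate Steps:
Function('Z')(D) = -12 (Function('Z')(D) = Mul(12, -1) = -12)
Function('I')(C) = Pow(Add(-12, C), Rational(1, 2)) (Function('I')(C) = Pow(Add(C, -12), Rational(1, 2)) = Pow(Add(-12, C), Rational(1, 2)))
Function('x')(c) = Pow(Add(-12, c), Rational(1, 2))
Function('S')(O) = Pow(Add(-12, O), Rational(1, 2))
Mul(-1, Function('S')(r)) = Mul(-1, Pow(Add(-12, 844), Rational(1, 2))) = Mul(-1, Pow(832, Rational(1, 2))) = Mul(-1, Mul(8, Pow(13, Rational(1, 2)))) = Mul(-8, Pow(13, Rational(1, 2)))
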